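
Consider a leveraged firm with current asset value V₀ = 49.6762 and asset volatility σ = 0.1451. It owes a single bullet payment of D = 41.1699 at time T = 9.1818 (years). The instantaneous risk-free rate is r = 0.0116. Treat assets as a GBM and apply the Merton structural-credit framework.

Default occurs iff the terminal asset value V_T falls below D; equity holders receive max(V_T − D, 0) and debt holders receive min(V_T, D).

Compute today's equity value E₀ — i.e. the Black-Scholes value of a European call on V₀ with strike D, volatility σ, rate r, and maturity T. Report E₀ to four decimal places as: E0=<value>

d₁ = [ln(V₀/D) + (r + σ²/2)T] / (σ√T)
   = [ln(49.6762/41.1699) + (0.0116 + 0.5·0.1451²)·9.1818] / (0.1451·√9.1818)
   = [0.187819 + 0.203166] / 0.439675 = 0.889258
d₂ = d₁ − σ√T = 0.889258 − 0.439675 = 0.449584
N(d₁) = 0.813068,  N(d₂) = 0.673495,  e^(−rT) = 0.898967
E₀ = V₀·N(d₁) − D·e^(−rT)·N(d₂)
   = 49.6762·0.813068 − 41.1699·0.898967·0.673495 = 15.463824

E0=15.4638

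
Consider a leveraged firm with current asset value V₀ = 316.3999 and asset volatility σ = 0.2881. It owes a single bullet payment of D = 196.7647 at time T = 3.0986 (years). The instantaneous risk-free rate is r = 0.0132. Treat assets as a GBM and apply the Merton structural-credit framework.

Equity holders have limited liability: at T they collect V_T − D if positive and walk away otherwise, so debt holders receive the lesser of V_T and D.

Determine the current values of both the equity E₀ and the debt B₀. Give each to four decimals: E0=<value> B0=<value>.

E0=137.3118 B0=179.0881

d₁ = [ln(V₀/D) + (r + σ²/2)T] / (σ√T)
   = [ln(316.3999/196.7647) + (0.0132 + 0.5·0.2881²)·3.0986] / (0.2881·√3.0986)
   = [0.474998 + 0.169496] / 0.507138 = 1.270846
d₂ = d₁ − σ√T = 1.270846 − 0.507138 = 0.763708
N(d₁) = 0.898108,  N(d₂) = 0.777479,  e^(−rT) = 0.959924
E₀ = V₀·N(d₁) − D·e^(−rT)·N(d₂)
   = 316.3999·0.898108 − 196.7647·0.959924·0.777479 = 137.311766
B₀ = V₀ − E₀ = 316.3999 − 137.311766 = 179.088134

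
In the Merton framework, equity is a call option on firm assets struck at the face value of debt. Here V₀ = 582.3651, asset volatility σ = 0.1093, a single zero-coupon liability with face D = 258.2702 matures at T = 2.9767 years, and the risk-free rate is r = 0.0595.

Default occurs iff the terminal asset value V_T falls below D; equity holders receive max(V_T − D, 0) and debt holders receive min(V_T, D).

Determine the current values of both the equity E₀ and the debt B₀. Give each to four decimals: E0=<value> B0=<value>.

d₁ = [ln(V₀/D) + (r + σ²/2)T] / (σ√T)
   = [ln(582.3651/258.2702) + (0.0595 + 0.5·0.1093²)·2.9767] / (0.1093·√2.9767)
   = [0.813091 + 0.194894] / 0.188577 = 5.345232
d₂ = d₁ − σ√T = 5.345232 − 0.188577 = 5.156656
N(d₁) = 1.000000,  N(d₂) = 1.000000,  e^(−rT) = 0.837685
E₀ = V₀·N(d₁) − D·e^(−rT)·N(d₂)
   = 582.3651·1.000000 − 258.2702·0.837685·1.000000 = 366.016138
B₀ = V₀ − E₀ = 582.3651 − 366.016138 = 216.348962

E0=366.0161 B0=216.3490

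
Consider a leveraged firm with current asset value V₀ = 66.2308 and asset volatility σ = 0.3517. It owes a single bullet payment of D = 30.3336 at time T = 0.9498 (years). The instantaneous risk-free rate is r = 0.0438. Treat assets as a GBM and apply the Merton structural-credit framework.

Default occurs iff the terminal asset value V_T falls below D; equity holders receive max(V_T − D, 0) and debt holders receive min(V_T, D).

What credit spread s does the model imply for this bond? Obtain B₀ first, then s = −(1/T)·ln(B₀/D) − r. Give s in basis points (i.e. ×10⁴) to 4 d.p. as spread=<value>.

spread=14.6603

d₁ = [ln(V₀/D) + (r + σ²/2)T] / (σ√T)
   = [ln(66.2308/30.3336) + (0.0438 + 0.5·0.3517²)·0.9498] / (0.3517·√0.9498)
   = [0.780890 + 0.100343] / 0.342759 = 2.571000
d₂ = d₁ − σ√T = 2.571000 − 0.342759 = 2.228241
N(d₁) = 0.994930,  N(d₂) = 0.987068,  e^(−rT) = 0.959252
E₀ = V₀·N(d₁) − D·e^(−rT)·N(d₂)
   = 66.2308·0.994930 − 30.3336·0.959252·0.987068 = 37.173715
B₀ = V₀ − E₀ = 66.2308 − 37.173715 = 29.057085
spread = −(1/T)·ln(B₀/D) − r = −(1/0.9498)·ln(29.057085/30.3336) − 0.0438 = 0.00146603
in basis points: 0.00146603 × 10⁴ = 14.6603 bp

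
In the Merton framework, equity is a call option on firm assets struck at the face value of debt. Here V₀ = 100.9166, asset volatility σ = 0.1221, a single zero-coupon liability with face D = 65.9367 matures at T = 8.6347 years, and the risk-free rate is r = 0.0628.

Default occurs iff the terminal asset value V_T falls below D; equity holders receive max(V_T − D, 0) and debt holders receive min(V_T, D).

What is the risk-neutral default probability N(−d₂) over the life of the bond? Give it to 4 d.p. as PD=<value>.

d₁ = [ln(V₀/D) + (r + σ²/2)T] / (σ√T)
   = [ln(100.9166/65.9367) + (0.0628 + 0.5·0.1221²)·8.6347] / (0.1221·√8.6347)
   = [0.425599 + 0.606624] / 0.358789 = 2.876963
d₂ = d₁ − σ√T = 2.876963 − 0.358789 = 2.518174
risk-neutral PD = N(−d₂) = N(-2.518174) = 0.005898

PD=0.0059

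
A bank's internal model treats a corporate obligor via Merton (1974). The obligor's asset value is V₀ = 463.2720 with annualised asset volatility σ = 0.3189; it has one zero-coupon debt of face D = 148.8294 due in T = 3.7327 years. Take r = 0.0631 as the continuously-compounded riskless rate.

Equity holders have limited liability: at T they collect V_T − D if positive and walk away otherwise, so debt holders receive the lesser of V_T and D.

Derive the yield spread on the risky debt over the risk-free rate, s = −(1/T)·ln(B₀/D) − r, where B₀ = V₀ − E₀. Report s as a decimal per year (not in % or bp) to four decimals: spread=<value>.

spread=0.0014

d₁ = [ln(V₀/D) + (r + σ²/2)T] / (σ√T)
   = [ln(463.2720/148.8294) + (0.0631 + 0.5·0.3189²)·3.7327] / (0.3189·√3.7327)
   = [1.135514 + 0.425336] / 0.616121 = 2.533349
d₂ = d₁ − σ√T = 2.533349 − 0.616121 = 1.917228
N(d₁) = 0.994351,  N(d₂) = 0.972396,  e^(−rT) = 0.790149
E₀ = V₀·N(d₁) − D·e^(−rT)·N(d₂)
   = 463.2720·0.994351 − 148.8294·0.790149·0.972396 = 346.303785
B₀ = V₀ − E₀ = 463.2720 − 346.303785 = 116.968215
spread = −(1/T)·ln(B₀/D) − r = −(1/3.7327)·ln(116.968215/148.8294) − 0.0631 = 0.00143732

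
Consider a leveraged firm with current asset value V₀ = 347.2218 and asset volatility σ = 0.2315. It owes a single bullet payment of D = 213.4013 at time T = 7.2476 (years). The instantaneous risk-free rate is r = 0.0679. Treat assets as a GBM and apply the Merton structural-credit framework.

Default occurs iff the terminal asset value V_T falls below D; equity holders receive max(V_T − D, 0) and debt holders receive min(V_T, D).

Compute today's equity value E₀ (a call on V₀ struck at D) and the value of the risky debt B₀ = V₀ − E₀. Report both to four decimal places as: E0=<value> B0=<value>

E0=219.9493 B0=127.2725

d₁ = [ln(V₀/D) + (r + σ²/2)T] / (σ√T)
   = [ln(347.2218/213.4013) + (0.0679 + 0.5·0.2315²)·7.2476] / (0.2315·√7.2476)
   = [0.486789 + 0.686320] / 0.623230 = 1.882306
d₂ = d₁ − σ√T = 1.882306 − 0.623230 = 1.259076
N(d₁) = 0.970103,  N(d₂) = 0.895999,  e^(−rT) = 0.611334
E₀ = V₀·N(d₁) − D·e^(−rT)·N(d₂)
   = 347.2218·0.970103 − 213.4013·0.611334·0.895999 = 219.949346
B₀ = V₀ − E₀ = 347.2218 − 219.949346 = 127.272454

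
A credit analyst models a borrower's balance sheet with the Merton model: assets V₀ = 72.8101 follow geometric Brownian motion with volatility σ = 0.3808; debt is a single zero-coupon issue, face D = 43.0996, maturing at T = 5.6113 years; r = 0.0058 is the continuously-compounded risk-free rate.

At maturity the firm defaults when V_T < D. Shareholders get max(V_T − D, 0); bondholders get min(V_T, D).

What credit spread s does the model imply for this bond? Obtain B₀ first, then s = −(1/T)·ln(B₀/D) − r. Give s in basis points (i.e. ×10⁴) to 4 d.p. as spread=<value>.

spread=364.4472

d₁ = [ln(V₀/D) + (r + σ²/2)T] / (σ√T)
   = [ln(72.8101/43.0996) + (0.0058 + 0.5·0.3808²)·5.6113] / (0.3808·√5.6113)
   = [0.524341 + 0.439389] / 0.902046 = 1.068382
d₂ = d₁ − σ√T = 1.068382 − 0.902046 = 0.166336
N(d₁) = 0.857326,  N(d₂) = 0.566054,  e^(−rT) = 0.967978
E₀ = V₀·N(d₁) − D·e^(−rT)·N(d₂)
   = 72.8101·0.857326 − 43.0996·0.967978·0.566054 = 38.806516
B₀ = V₀ − E₀ = 72.8101 − 38.806516 = 34.003584
spread = −(1/T)·ln(B₀/D) − r = −(1/5.6113)·ln(34.003584/43.0996) − 0.0058 = 0.03644472
in basis points: 0.03644472 × 10⁴ = 364.4472 bp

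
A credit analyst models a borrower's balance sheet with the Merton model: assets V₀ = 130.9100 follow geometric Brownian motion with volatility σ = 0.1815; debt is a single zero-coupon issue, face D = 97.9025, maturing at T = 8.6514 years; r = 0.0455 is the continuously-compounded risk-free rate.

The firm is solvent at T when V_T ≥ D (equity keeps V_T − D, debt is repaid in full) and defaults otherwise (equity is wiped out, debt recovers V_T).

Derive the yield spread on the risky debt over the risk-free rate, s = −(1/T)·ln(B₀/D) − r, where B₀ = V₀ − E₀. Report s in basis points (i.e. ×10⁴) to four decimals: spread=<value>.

d₁ = [ln(V₀/D) + (r + σ²/2)T] / (σ√T)
   = [ln(130.9100/97.9025) + (0.0455 + 0.5·0.1815²)·8.6514] / (0.1815·√8.6514)
   = [0.290538 + 0.536137] / 0.533851 = 1.548513
d₂ = d₁ − σ√T = 1.548513 − 0.533851 = 1.014663
N(d₁) = 0.939251,  N(d₂) = 0.844867,  e^(−rT) = 0.674598
E₀ = V₀·N(d₁) − D·e^(−rT)·N(d₂)
   = 130.9100·0.939251 − 97.9025·0.674598·0.844867 = 67.158245
B₀ = V₀ − E₀ = 130.9100 − 67.158245 = 63.751755
spread = −(1/T)·ln(B₀/D) − r = −(1/8.6514)·ln(63.751755/97.9025) − 0.0455 = 0.00408450
in basis points: 0.00408450 × 10⁴ = 40.8450 bp

spread=40.8450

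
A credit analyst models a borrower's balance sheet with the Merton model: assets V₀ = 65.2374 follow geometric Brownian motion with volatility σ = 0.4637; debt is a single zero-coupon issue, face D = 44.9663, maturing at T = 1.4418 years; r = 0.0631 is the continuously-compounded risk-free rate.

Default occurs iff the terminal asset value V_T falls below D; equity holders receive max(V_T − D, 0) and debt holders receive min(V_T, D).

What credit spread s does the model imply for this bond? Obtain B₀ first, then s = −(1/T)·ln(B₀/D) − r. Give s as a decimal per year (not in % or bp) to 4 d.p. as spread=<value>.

d₁ = [ln(V₀/D) + (r + σ²/2)T] / (σ√T)
   = [ln(65.2374/44.9663) + (0.0631 + 0.5·0.4637²)·1.4418] / (0.4637·√1.4418)
   = [0.372120 + 0.245984] / 0.556788 = 1.110124
d₂ = d₁ − σ√T = 1.110124 − 0.556788 = 0.553336
N(d₁) = 0.866527,  N(d₂) = 0.709983,  e^(−rT) = 0.913038
E₀ = V₀·N(d₁) − D·e^(−rT)·N(d₂)
   = 65.2374·0.866527 − 44.9663·0.913038·0.709983 = 27.380938
B₀ = V₀ − E₀ = 65.2374 − 27.380938 = 37.856462
spread = −(1/T)·ln(B₀/D) − r = −(1/1.4418)·ln(37.856462/44.9663) − 0.0631 = 0.05627275

spread=0.0563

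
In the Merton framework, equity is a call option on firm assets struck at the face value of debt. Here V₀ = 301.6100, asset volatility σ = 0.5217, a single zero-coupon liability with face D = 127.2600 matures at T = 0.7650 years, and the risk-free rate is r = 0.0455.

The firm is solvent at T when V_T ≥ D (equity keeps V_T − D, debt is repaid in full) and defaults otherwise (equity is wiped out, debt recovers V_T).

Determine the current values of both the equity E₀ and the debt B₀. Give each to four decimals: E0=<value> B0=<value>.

E0=179.5007 B0=122.1093

d₁ = [ln(V₀/D) + (r + σ²/2)T] / (σ√T)
   = [ln(301.6100/127.2600) + (0.0455 + 0.5·0.5217²)·0.7650] / (0.5217·√0.7650)
   = [0.862903 + 0.138913] / 0.456301 = 2.195514
d₂ = d₁ − σ√T = 2.195514 − 0.456301 = 1.739213
N(d₁) = 0.985937,  N(d₂) = 0.959001,  e^(−rT) = 0.965791
E₀ = V₀·N(d₁) − D·e^(−rT)·N(d₂)
   = 301.6100·0.985937 − 127.2600·0.965791·0.959001 = 179.500750
B₀ = V₀ − E₀ = 301.6100 − 179.500750 = 122.109250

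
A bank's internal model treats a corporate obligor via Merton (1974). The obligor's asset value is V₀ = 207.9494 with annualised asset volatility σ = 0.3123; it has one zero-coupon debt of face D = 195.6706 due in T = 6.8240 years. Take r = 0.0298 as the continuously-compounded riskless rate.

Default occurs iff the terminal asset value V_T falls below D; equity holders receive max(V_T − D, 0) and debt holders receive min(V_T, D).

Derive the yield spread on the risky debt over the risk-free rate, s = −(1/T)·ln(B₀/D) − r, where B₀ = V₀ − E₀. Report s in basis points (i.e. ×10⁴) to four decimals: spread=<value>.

spread=385.1582

d₁ = [ln(V₀/D) + (r + σ²/2)T] / (σ√T)
   = [ln(207.9494/195.6706) + (0.0298 + 0.5·0.3123²)·6.8240] / (0.3123·√6.8240)
   = [0.060862 + 0.536132] / 0.815815 = 0.731777
d₂ = d₁ − σ√T = 0.731777 − 0.815815 = -0.084038
N(d₁) = 0.767848,  N(d₂) = 0.466513,  e^(−rT) = 0.815988
E₀ = V₀·N(d₁) − D·e^(−rT)·N(d₂)
   = 207.9494·0.767848 − 195.6706·0.815988·0.466513 = 85.187653
B₀ = V₀ − E₀ = 207.9494 − 85.187653 = 122.761747
spread = −(1/T)·ln(B₀/D) − r = −(1/6.8240)·ln(122.761747/195.6706) − 0.0298 = 0.03851582
in basis points: 0.03851582 × 10⁴ = 385.1582 bp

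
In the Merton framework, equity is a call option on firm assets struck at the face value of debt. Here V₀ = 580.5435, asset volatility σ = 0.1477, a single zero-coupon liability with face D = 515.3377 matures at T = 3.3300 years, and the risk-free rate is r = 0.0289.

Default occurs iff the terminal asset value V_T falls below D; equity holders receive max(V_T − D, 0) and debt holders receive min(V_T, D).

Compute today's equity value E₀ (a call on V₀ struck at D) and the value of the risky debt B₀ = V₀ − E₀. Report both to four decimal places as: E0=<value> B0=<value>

E0=129.3140 B0=451.2295

d₁ = [ln(V₀/D) + (r + σ²/2)T] / (σ√T)
   = [ln(580.5435/515.3377) + (0.0289 + 0.5·0.1477²)·3.3300] / (0.1477·√3.3300)
   = [0.119142 + 0.132559] / 0.269527 = 0.933864
d₂ = d₁ − σ√T = 0.933864 − 0.269527 = 0.664337
N(d₁) = 0.824813,  N(d₂) = 0.746763,  e^(−rT) = 0.908249
E₀ = V₀·N(d₁) − D·e^(−rT)·N(d₂)
   = 580.5435·0.824813 − 515.3377·0.908249·0.746763 = 129.313976
B₀ = V₀ − E₀ = 580.5435 − 129.313976 = 451.229524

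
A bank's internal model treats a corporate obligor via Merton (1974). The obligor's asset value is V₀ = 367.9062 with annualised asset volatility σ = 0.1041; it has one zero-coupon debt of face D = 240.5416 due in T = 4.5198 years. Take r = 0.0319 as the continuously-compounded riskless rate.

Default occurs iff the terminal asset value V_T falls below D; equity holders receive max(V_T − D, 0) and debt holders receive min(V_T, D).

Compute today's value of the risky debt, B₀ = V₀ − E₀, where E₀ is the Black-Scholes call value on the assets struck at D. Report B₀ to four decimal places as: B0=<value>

B0=208.1466

d₁ = [ln(V₀/D) + (r + σ²/2)T] / (σ√T)
   = [ln(367.9062/240.5416) + (0.0319 + 0.5·0.1041²)·4.5198] / (0.1041·√4.5198)
   = [0.424935 + 0.168672] / 0.221315 = 2.682183
d₂ = d₁ − σ√T = 2.682183 − 0.221315 = 2.460869
N(d₁) = 0.996343,  N(d₂) = 0.993070,  e^(−rT) = 0.865730
E₀ = V₀·N(d₁) − D·e^(−rT)·N(d₂)
   = 367.9062·0.996343 − 240.5416·0.865730·0.993070 = 159.759650
B₀ = V₀ − E₀ = 367.9062 − 159.759650 = 208.146550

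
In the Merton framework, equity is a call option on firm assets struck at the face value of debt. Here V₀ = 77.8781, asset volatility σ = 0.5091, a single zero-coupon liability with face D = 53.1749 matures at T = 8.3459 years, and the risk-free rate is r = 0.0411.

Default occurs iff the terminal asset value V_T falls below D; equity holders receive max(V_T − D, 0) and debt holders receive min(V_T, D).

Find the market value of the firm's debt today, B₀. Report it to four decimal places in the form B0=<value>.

d₁ = [ln(V₀/D) + (r + σ²/2)T] / (σ√T)
   = [ln(77.8781/53.1749) + (0.0411 + 0.5·0.5091²)·8.3459] / (0.5091·√8.3459)
   = [0.381558 + 1.424573] / 1.470753 = 1.228032
d₂ = d₁ − σ√T = 1.228032 − 1.470753 = -0.242721
N(d₁) = 0.890283,  N(d₂) = 0.404111,  e^(−rT) = 0.709627
E₀ = V₀·N(d₁) − D·e^(−rT)·N(d₂)
   = 77.8781·0.890283 − 53.1749·0.709627·0.404111 = 54.084664
B₀ = V₀ − E₀ = 77.8781 − 54.084664 = 23.793436

B0=23.7934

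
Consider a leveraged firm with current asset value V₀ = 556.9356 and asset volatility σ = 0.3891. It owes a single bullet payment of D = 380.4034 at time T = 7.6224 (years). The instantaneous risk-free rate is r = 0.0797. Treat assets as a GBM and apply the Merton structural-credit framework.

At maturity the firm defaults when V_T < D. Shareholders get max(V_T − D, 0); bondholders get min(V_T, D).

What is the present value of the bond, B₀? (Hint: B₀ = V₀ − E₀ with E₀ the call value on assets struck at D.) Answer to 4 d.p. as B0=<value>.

d₁ = [ln(V₀/D) + (r + σ²/2)T] / (σ√T)
   = [ln(556.9356/380.4034) + (0.0797 + 0.5·0.3891²)·7.6224] / (0.3891·√7.6224)
   = [0.381217 + 1.184516] / 1.074254 = 1.457508
d₂ = d₁ − σ√T = 1.457508 − 1.074254 = 0.383253
N(d₁) = 0.927512,  N(d₂) = 0.649234,  e^(−rT) = 0.544708
E₀ = V₀·N(d₁) − D·e^(−rT)·N(d₂)
   = 556.9356·0.927512 − 380.4034·0.544708·0.649234 = 382.037361
B₀ = V₀ − E₀ = 556.9356 − 382.037361 = 174.898239

B0=174.8982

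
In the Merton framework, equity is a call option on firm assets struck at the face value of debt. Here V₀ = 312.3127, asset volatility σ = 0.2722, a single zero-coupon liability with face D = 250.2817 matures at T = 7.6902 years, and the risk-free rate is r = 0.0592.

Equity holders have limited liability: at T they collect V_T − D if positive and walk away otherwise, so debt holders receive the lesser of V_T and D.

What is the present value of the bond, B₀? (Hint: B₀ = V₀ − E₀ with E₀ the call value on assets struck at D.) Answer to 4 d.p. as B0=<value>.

d₁ = [ln(V₀/D) + (r + σ²/2)T] / (σ√T)
   = [ln(312.3127/250.2817) + (0.0592 + 0.5·0.2722²)·7.6902] / (0.2722·√7.6902)
   = [0.221418 + 0.740154] / 0.754844 = 1.273869
d₂ = d₁ − σ√T = 1.273869 − 0.754844 = 0.519026
N(d₁) = 0.898645,  N(d₂) = 0.698129,  e^(−rT) = 0.634283
E₀ = V₀·N(d₁) − D·e^(−rT)·N(d₂)
   = 312.3127·0.898645 − 250.2817·0.634283·0.698129 = 169.830746
B₀ = V₀ − E₀ = 312.3127 − 169.830746 = 142.481954

B0=142.4820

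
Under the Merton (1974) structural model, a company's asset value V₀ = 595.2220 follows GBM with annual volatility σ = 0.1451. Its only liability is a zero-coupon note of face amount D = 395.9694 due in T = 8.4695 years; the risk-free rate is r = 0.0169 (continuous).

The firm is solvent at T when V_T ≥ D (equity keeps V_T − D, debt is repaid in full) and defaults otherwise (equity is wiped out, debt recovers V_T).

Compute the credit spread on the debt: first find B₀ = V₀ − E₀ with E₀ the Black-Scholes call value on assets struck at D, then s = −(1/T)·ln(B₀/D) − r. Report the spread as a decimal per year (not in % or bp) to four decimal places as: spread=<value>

d₁ = [ln(V₀/D) + (r + σ²/2)T] / (σ√T)
   = [ln(595.2220/395.9694) + (0.0169 + 0.5·0.1451²)·8.4695] / (0.1451·√8.4695)
   = [0.407598 + 0.232293] / 0.422276 = 1.515338
d₂ = d₁ − σ√T = 1.515338 − 0.422276 = 1.093062
N(d₁) = 0.935157,  N(d₂) = 0.862817,  e^(−rT) = 0.866637
E₀ = V₀·N(d₁) − D·e^(−rT)·N(d₂)
   = 595.2220·0.935157 − 395.9694·0.866637·0.862817 = 260.539933
B₀ = V₀ − E₀ = 595.2220 − 260.539933 = 334.682067
spread = −(1/T)·ln(B₀/D) − r = −(1/8.4695)·ln(334.682067/395.9694) − 0.0169 = 0.00295429

spread=0.0030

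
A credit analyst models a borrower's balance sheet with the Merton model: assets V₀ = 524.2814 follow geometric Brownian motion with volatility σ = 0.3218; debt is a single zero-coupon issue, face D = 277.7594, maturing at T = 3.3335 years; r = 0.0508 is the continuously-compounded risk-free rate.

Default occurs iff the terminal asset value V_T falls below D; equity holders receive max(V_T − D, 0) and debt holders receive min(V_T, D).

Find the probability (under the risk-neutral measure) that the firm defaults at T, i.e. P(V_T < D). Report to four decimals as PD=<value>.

PD=0.1410

d₁ = [ln(V₀/D) + (r + σ²/2)T] / (σ√T)
   = [ln(524.2814/277.7594) + (0.0508 + 0.5·0.3218²)·3.3335] / (0.3218·√3.3335)
   = [0.635273 + 0.341942] / 0.587538 = 1.663237
d₂ = d₁ − σ√T = 1.663237 − 0.587538 = 1.075699
risk-neutral PD = N(−d₂) = N(-1.075699) = 0.141031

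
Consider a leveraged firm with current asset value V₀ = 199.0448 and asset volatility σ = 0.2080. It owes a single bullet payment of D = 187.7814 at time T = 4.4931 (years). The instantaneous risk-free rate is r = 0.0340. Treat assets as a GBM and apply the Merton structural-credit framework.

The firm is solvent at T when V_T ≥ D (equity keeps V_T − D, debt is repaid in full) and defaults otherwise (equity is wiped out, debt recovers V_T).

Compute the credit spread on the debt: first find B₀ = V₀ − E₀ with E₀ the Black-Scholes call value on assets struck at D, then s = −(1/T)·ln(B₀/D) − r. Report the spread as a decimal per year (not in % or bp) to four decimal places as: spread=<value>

spread=0.0232

d₁ = [ln(V₀/D) + (r + σ²/2)T] / (σ√T)
   = [ln(199.0448/187.7814) + (0.0340 + 0.5·0.2080²)·4.4931] / (0.2080·√4.4931)
   = [0.058251 + 0.249960] / 0.440896 = 0.699057
d₂ = d₁ − σ√T = 0.699057 − 0.440896 = 0.258161
N(d₁) = 0.757742,  N(d₂) = 0.601859,  e^(−rT) = 0.858331
E₀ = V₀·N(d₁) − D·e^(−rT)·N(d₂)
   = 199.0448·0.757742 − 187.7814·0.858331·0.601859 = 53.817834
B₀ = V₀ − E₀ = 199.0448 − 53.817834 = 145.226966
spread = −(1/T)·ln(B₀/D) − r = −(1/4.4931)·ln(145.226966/187.7814) − 0.0340 = 0.02319453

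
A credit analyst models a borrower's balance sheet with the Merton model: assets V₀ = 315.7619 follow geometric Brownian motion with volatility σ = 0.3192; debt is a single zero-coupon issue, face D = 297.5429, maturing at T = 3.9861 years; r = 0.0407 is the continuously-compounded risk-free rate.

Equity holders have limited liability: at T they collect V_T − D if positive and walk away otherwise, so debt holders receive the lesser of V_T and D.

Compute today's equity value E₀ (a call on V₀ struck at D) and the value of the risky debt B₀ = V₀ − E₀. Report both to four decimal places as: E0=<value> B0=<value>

E0=106.5782 B0=209.1837

d₁ = [ln(V₀/D) + (r + σ²/2)T] / (σ√T)
   = [ln(315.7619/297.5429) + (0.0407 + 0.5·0.3192²)·3.9861] / (0.3192·√3.9861)
   = [0.059430 + 0.365303] / 0.637290 = 0.666468
d₂ = d₁ − σ√T = 0.666468 − 0.637290 = 0.029178
N(d₁) = 0.747444,  N(d₂) = 0.511639,  e^(−rT) = 0.850242
E₀ = V₀·N(d₁) − D·e^(−rT)·N(d₂)
   = 315.7619·0.747444 − 297.5429·0.850242·0.511639 = 106.578187
B₀ = V₀ − E₀ = 315.7619 − 106.578187 = 209.183713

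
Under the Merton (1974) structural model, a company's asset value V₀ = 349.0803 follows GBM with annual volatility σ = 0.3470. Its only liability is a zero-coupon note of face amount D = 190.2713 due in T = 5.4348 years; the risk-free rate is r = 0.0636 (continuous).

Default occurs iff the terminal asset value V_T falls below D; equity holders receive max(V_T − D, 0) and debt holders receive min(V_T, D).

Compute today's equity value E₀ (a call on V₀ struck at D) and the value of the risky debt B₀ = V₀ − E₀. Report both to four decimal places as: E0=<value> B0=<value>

d₁ = [ln(V₀/D) + (r + σ²/2)T] / (σ√T)
   = [ln(349.0803/190.2713) + (0.0636 + 0.5·0.3470²)·5.4348] / (0.3470·√5.4348)
   = [0.606851 + 0.672853] / 0.808949 = 1.581933
d₂ = d₁ − σ√T = 1.581933 − 0.808949 = 0.772984
N(d₁) = 0.943168,  N(d₂) = 0.780234,  e^(−rT) = 0.707758
E₀ = V₀·N(d₁) − D·e^(−rT)·N(d₂)
   = 349.0803·0.943168 − 190.2713·0.707758·0.780234 = 224.170221
B₀ = V₀ − E₀ = 349.0803 − 224.170221 = 124.910079

E0=224.1702 B0=124.9101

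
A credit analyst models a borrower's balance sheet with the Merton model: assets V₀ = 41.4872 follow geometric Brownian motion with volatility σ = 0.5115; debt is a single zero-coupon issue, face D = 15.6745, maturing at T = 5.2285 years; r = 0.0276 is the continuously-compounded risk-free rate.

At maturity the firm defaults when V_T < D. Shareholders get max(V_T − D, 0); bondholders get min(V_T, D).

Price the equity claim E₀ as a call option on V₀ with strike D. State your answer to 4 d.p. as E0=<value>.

d₁ = [ln(V₀/D) + (r + σ²/2)T] / (σ√T)
   = [ln(41.4872/15.6745) + (0.0276 + 0.5·0.5115²)·5.2285] / (0.5115·√5.2285)
   = [0.973350 + 0.828279] / 1.169591 = 1.540391
d₂ = d₁ − σ√T = 1.540391 − 1.169591 = 0.370800
N(d₁) = 0.938267,  N(d₂) = 0.644607,  e^(−rT) = 0.865622
E₀ = V₀·N(d₁) − D·e^(−rT)·N(d₂)
   = 41.4872·0.938267 − 15.6745·0.865622·0.644607 = 30.179941

E0=30.1799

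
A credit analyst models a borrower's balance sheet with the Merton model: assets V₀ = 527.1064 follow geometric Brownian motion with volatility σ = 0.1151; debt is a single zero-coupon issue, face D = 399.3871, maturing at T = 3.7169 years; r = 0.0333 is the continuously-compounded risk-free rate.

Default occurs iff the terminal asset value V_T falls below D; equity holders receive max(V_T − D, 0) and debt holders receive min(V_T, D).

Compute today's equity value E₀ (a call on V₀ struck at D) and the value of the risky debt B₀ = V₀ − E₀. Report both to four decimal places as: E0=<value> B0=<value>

d₁ = [ln(V₀/D) + (r + σ²/2)T] / (σ√T)
   = [ln(527.1064/399.3871) + (0.0333 + 0.5·0.1151²)·3.7169] / (0.1151·√3.7169)
   = [0.277471 + 0.148394] / 0.221904 = 1.919137
d₂ = d₁ − σ√T = 1.919137 − 0.221904 = 1.697233
N(d₁) = 0.972517,  N(d₂) = 0.955174,  e^(−rT) = 0.883581
E₀ = V₀·N(d₁) − D·e^(−rT)·N(d₂)
   = 527.1064·0.972517 − 399.3871·0.883581·0.955174 = 175.547779
B₀ = V₀ − E₀ = 527.1064 − 175.547779 = 351.558621

E0=175.5478 B0=351.5586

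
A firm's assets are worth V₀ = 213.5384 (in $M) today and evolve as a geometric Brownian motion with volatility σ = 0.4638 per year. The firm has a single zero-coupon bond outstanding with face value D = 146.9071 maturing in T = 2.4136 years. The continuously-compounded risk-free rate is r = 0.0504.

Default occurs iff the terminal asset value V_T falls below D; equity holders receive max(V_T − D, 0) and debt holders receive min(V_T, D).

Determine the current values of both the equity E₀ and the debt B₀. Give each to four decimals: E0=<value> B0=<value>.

d₁ = [ln(V₀/D) + (r + σ²/2)T] / (σ√T)
   = [ln(213.5384/146.9071) + (0.0504 + 0.5·0.4638²)·2.4136] / (0.4638·√2.4136)
   = [0.374016 + 0.381241] / 0.720549 = 1.048169
d₂ = d₁ − σ√T = 1.048169 − 0.720549 = 0.327620
N(d₁) = 0.852720,  N(d₂) = 0.628401,  e^(−rT) = 0.885462
E₀ = V₀·N(d₁) − D·e^(−rT)·N(d₂)
   = 213.5384·0.852720 − 146.9071·0.885462·0.628401 = 100.345601
B₀ = V₀ − E₀ = 213.5384 − 100.345601 = 113.192799

E0=100.3456 B0=113.1928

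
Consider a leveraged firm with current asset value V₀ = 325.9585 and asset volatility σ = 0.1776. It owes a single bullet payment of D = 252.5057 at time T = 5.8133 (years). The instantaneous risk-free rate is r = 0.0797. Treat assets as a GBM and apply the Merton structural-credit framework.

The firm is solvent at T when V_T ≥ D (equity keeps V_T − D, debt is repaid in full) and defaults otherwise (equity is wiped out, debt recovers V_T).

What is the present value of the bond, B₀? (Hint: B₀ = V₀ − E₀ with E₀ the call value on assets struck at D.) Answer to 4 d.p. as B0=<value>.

B0=157.0278

d₁ = [ln(V₀/D) + (r + σ²/2)T] / (σ√T)
   = [ln(325.9585/252.5057) + (0.0797 + 0.5·0.1776²)·5.8133] / (0.1776·√5.8133)
   = [0.255336 + 0.555001] / 0.428208 = 1.892393
d₂ = d₁ − σ√T = 1.892393 − 0.428208 = 1.464186
N(d₁) = 0.970781,  N(d₂) = 0.928428,  e^(−rT) = 0.629191
E₀ = V₀·N(d₁) − D·e^(−rT)·N(d₂)
   = 325.9585·0.970781 − 252.5057·0.629191·0.928428 = 168.930737
B₀ = V₀ − E₀ = 325.9585 − 168.930737 = 157.027763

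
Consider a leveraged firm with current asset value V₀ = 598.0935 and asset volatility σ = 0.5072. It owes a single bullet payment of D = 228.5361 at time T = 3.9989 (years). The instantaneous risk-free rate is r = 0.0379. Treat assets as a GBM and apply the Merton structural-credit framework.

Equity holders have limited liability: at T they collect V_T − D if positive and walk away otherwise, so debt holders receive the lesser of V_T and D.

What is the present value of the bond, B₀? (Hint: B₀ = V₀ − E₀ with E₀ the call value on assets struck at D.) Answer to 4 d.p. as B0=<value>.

B0=174.3712

d₁ = [ln(V₀/D) + (r + σ²/2)T] / (σ√T)
   = [ln(598.0935/228.5361) + (0.0379 + 0.5·0.5072²)·3.9989] / (0.5072·√3.9989)
   = [0.962053 + 0.665921] / 1.014261 = 1.605084
d₂ = d₁ − σ√T = 1.605084 − 1.014261 = 0.590824
N(d₁) = 0.945762,  N(d₂) = 0.722681,  e^(−rT) = 0.859368
E₀ = V₀·N(d₁) − D·e^(−rT)·N(d₂)
   = 598.0935·0.945762 − 228.5361·0.859368·0.722681 = 423.722315
B₀ = V₀ − E₀ = 598.0935 − 423.722315 = 174.371185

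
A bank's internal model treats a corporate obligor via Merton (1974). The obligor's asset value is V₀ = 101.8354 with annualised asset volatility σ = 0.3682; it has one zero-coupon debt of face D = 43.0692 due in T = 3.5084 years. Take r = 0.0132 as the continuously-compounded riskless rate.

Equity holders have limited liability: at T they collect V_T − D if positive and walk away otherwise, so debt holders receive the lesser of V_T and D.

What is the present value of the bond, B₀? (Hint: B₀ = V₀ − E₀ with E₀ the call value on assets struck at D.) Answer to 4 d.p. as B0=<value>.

B0=39.2313

d₁ = [ln(V₀/D) + (r + σ²/2)T] / (σ√T)
   = [ln(101.8354/43.0692) + (0.0132 + 0.5·0.3682²)·3.5084] / (0.3682·√3.5084)
   = [0.860550 + 0.284130] / 0.689665 = 1.659761
d₂ = d₁ − σ√T = 1.659761 − 0.689665 = 0.970096
N(d₁) = 0.951519,  N(d₂) = 0.834001,  e^(−rT) = 0.954745
E₀ = V₀·N(d₁) − D·e^(−rT)·N(d₂)
   = 101.8354·0.951519 − 43.0692·0.954745·0.834001 = 62.604095
B₀ = V₀ − E₀ = 101.8354 − 62.604095 = 39.231305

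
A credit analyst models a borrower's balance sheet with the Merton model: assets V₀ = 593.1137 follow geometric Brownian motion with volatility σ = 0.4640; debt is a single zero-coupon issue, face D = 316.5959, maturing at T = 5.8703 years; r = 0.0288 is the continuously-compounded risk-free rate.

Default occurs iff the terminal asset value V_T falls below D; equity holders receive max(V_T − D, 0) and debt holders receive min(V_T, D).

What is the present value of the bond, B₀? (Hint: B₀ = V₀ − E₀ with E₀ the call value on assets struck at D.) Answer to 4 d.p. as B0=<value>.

d₁ = [ln(V₀/D) + (r + σ²/2)T] / (σ√T)
   = [ln(593.1137/316.5959) + (0.0288 + 0.5·0.4640²)·5.8703] / (0.4640·√5.8703)
   = [0.627760 + 0.800991] / 1.124212 = 1.270891
d₂ = d₁ − σ√T = 1.270891 − 1.124212 = 0.146679
N(d₁) = 0.898116,  N(d₂) = 0.558307,  e^(−rT) = 0.844454
E₀ = V₀·N(d₁) − D·e^(−rT)·N(d₂)
   = 593.1137·0.898116 − 316.5959·0.844454·0.558307 = 383.421160
B₀ = V₀ − E₀ = 593.1137 − 383.421160 = 209.692540

B0=209.6925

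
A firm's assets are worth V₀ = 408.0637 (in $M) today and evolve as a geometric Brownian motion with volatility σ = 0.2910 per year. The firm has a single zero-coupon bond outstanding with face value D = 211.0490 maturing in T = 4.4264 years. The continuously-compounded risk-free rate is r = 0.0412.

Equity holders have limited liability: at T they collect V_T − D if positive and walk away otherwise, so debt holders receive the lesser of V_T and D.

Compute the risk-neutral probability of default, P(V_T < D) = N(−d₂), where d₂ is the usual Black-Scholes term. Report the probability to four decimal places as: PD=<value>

PD=0.1426

d₁ = [ln(V₀/D) + (r + σ²/2)T] / (σ√T)
   = [ln(408.0637/211.0490) + (0.0412 + 0.5·0.2910²)·4.4264] / (0.2910·√4.4264)
   = [0.659333 + 0.369784] / 0.612235 = 1.680917
d₂ = d₁ − σ√T = 1.680917 − 0.612235 = 1.068682
risk-neutral PD = N(−d₂) = N(-1.068682) = 0.142607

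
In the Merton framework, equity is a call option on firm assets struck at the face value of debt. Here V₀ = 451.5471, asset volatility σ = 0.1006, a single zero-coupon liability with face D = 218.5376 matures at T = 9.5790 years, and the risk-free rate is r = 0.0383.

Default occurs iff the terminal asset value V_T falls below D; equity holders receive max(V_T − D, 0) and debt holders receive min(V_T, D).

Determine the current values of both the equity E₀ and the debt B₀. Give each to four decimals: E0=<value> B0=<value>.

d₁ = [ln(V₀/D) + (r + σ²/2)T] / (σ√T)
   = [ln(451.5471/218.5376) + (0.0383 + 0.5·0.1006²)·9.5790] / (0.1006·√9.5790)
   = [0.725722 + 0.415347] / 0.311357 = 3.664829
d₂ = d₁ − σ√T = 3.664829 − 0.311357 = 3.353473
N(d₁) = 0.999876,  N(d₂) = 0.999601,  e^(−rT) = 0.692896
E₀ = V₀·N(d₁) − D·e^(−rT)·N(d₂)
   = 451.5471·0.999876 − 218.5376·0.692896·0.999601 = 300.127864
B₀ = V₀ − E₀ = 451.5471 − 300.127864 = 151.419236

E0=300.1279 B0=151.4192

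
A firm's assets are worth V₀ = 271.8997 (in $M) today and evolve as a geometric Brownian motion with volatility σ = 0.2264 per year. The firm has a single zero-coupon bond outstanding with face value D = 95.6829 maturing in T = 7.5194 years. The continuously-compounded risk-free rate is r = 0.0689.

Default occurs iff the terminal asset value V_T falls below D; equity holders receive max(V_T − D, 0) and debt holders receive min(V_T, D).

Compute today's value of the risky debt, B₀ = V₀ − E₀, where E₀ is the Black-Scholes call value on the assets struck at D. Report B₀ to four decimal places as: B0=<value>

d₁ = [ln(V₀/D) + (r + σ²/2)T] / (σ√T)
   = [ln(271.8997/95.6829) + (0.0689 + 0.5·0.2264²)·7.5194] / (0.2264·√7.5194)
   = [1.044394 + 0.710797] / 0.620823 = 2.827199
d₂ = d₁ − σ√T = 2.827199 − 0.620823 = 2.206376
N(d₁) = 0.997652,  N(d₂) = 0.986321,  e^(−rT) = 0.595659
E₀ = V₀·N(d₁) − D·e^(−rT)·N(d₂)
   = 271.8997·0.997652 − 95.6829·0.595659·0.986321 = 215.046541
B₀ = V₀ − E₀ = 271.8997 − 215.046541 = 56.853159

B0=56.8532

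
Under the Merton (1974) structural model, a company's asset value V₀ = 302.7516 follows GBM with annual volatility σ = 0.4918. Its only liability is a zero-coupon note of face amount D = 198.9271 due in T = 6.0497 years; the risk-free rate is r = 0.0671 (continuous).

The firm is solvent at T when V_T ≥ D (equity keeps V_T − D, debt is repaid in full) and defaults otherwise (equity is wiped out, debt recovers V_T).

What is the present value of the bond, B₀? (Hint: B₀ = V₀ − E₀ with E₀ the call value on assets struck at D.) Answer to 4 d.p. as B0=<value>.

B0=100.3515

d₁ = [ln(V₀/D) + (r + σ²/2)T] / (σ√T)
   = [ln(302.7516/198.9271) + (0.0671 + 0.5·0.4918²)·6.0497] / (0.4918·√6.0497)
   = [0.419974 + 1.137547] / 1.209638 = 1.287593
d₂ = d₁ − σ√T = 1.287593 − 1.209638 = 0.077955
N(d₁) = 0.901056,  N(d₂) = 0.531068,  e^(−rT) = 0.666354
E₀ = V₀·N(d₁) − D·e^(−rT)·N(d₂)
   = 302.7516·0.901056 − 198.9271·0.666354·0.531068 = 202.400054
B₀ = V₀ − E₀ = 302.7516 − 202.400054 = 100.351546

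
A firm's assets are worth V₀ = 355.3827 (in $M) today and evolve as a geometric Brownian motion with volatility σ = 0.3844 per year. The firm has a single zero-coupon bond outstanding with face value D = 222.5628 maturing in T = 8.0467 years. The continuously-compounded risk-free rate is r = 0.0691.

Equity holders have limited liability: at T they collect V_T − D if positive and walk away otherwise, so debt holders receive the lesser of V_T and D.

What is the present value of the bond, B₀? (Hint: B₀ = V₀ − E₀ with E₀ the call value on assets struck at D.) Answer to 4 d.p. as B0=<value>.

d₁ = [ln(V₀/D) + (r + σ²/2)T] / (σ√T)
   = [ln(355.3827/222.5628) + (0.0691 + 0.5·0.3844²)·8.0467] / (0.3844·√8.0467)
   = [0.467986 + 1.150531] / 1.090416 = 1.484311
d₂ = d₁ − σ√T = 1.484311 − 1.090416 = 0.393895
N(d₁) = 0.931137,  N(d₂) = 0.653171,  e^(−rT) = 0.573483
E₀ = V₀·N(d₁) − D·e^(−rT)·N(d₂)
   = 355.3827·0.931137 − 222.5628·0.573483·0.653171 = 247.541825
B₀ = V₀ − E₀ = 355.3827 − 247.541825 = 107.840875

B0=107.8409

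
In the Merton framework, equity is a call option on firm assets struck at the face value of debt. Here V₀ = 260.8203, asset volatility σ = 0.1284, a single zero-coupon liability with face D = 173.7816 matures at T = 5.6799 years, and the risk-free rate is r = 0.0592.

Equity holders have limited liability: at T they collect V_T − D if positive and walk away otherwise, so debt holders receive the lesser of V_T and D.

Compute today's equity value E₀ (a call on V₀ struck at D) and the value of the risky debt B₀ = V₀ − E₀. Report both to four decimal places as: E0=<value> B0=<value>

d₁ = [ln(V₀/D) + (r + σ²/2)T] / (σ√T)
   = [ln(260.8203/173.7816) + (0.0592 + 0.5·0.1284²)·5.6799] / (0.1284·√5.6799)
   = [0.406032 + 0.383071] / 0.306010 = 2.578687
d₂ = d₁ − σ√T = 2.578687 − 0.306010 = 2.272677
N(d₁) = 0.995041,  N(d₂) = 0.988477,  e^(−rT) = 0.714444
E₀ = V₀·N(d₁) − D·e^(−rT)·N(d₂)
   = 260.8203·0.995041 − 173.7816·0.714444·0.988477 = 136.800285
B₀ = V₀ − E₀ = 260.8203 − 136.800285 = 124.020015

E0=136.8003 B0=124.0200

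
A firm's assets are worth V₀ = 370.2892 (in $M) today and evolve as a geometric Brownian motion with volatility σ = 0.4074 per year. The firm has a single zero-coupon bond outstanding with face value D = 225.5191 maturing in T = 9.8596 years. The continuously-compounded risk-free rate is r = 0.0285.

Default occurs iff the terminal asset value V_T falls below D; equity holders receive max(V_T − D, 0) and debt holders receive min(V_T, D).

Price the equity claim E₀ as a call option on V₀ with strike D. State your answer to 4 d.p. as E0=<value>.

E0=248.0176

d₁ = [ln(V₀/D) + (r + σ²/2)T] / (σ√T)
   = [ln(370.2892/225.5191) + (0.0285 + 0.5·0.4074²)·9.8596] / (0.4074·√9.8596)
   = [0.495879 + 1.099221] / 1.279236 = 1.246916
d₂ = d₁ − σ√T = 1.246916 − 1.279236 = -0.032320
N(d₁) = 0.893786,  N(d₂) = 0.487109,  e^(−rT) = 0.755029
E₀ = V₀·N(d₁) − D·e^(−rT)·N(d₂)
   = 370.2892·0.893786 − 225.5191·0.755029·0.487109 = 248.017566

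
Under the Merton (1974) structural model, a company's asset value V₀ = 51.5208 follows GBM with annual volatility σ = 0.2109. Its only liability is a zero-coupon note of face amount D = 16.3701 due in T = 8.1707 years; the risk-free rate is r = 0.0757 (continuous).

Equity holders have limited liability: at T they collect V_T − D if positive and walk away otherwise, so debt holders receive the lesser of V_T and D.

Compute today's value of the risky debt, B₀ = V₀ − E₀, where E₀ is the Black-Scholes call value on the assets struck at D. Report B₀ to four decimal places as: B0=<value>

B0=8.8132

d₁ = [ln(V₀/D) + (r + σ²/2)T] / (σ√T)
   = [ln(51.5208/16.3701) + (0.0757 + 0.5·0.2109²)·8.1707] / (0.2109·√8.1707)
   = [1.146529 + 0.800233] / 0.602846 = 3.229288
d₂ = d₁ − σ√T = 3.229288 − 0.602846 = 2.626442
N(d₁) = 0.999380,  N(d₂) = 0.995686,  e^(−rT) = 0.538740
E₀ = V₀·N(d₁) − D·e^(−rT)·N(d₂)
   = 51.5208·0.999380 − 16.3701·0.538740·0.995686 = 42.707649
B₀ = V₀ − E₀ = 51.5208 − 42.707649 = 8.813151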